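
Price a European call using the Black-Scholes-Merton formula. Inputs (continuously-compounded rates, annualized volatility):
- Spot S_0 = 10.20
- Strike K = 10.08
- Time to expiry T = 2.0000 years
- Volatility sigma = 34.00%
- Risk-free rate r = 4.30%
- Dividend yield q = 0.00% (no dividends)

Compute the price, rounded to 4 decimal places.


Answer: Price = 2.3603

Derivation:
d1 = (ln(S/K) + (r - q + 0.5*sigma^2) * T) / (sigma * sqrt(T)) = 0.44388515
d2 = d1 - sigma * sqrt(T) = -0.03694746
exp(-rT) = 0.91759423; exp(-qT) = 1.00000000
C = S_0 * exp(-qT) * N(d1) - K * exp(-rT) * N(d2)
N(d1) = 0.67143719; N(d2) = 0.48526345
C = 10.2000 * 1.00000000 * 0.67143719 - 10.0800 * 0.91759423 * 0.48526345 = 2.3603


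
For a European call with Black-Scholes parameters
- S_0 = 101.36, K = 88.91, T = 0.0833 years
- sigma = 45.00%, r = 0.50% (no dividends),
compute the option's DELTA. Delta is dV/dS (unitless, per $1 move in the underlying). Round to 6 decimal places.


Answer: Delta = 0.859305

Derivation:
d1 = 1.0772011042; d2 = 0.9473232770
phi(d1) = 0.2233266809; exp(-qT) = 1.0000000000; exp(-rT) = 0.9995835867
N(d1) = 0.8593047840
Delta = exp(-qT) * N(d1) = 1.0000000000 * 0.8593047840 = 0.859305


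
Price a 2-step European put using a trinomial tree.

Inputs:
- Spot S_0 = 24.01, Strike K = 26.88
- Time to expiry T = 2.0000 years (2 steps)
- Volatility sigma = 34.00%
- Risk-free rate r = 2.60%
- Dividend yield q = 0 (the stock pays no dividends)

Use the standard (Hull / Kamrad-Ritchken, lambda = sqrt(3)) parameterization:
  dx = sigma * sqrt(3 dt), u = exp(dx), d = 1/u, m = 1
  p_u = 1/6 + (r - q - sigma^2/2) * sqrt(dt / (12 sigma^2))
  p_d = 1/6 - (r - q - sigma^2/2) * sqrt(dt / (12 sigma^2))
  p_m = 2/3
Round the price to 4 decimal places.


Answer: Price = V(0,0) = 5.3752

Derivation:
dt = T/N = 1.000000; dx = sigma*sqrt(3*dt) = 0.588897
u = exp(dx) = 1.802000; d = 1/u = 0.554939
p_u = 0.139667, p_m = 0.666667, p_d = 0.193666
Discount per step: exp(-r*dt) = 0.974335
Stock lattice S(k, j) with j the centered position index:
  k=0: S(0,+0) = 24.0100
  k=1: S(1,-1) = 13.3241; S(1,+0) = 24.0100; S(1,+1) = 43.2660
  k=2: S(2,-2) = 7.3941; S(2,-1) = 13.3241; S(2,+0) = 24.0100; S(2,+1) = 43.2660; S(2,+2) = 77.9654
Terminal payoffs V(N, j) = max(K - S_T, 0):
  V(2,-2) = 19.485948; V(2,-1) = 13.555917; V(2,+0) = 2.870000; V(2,+1) = 0.000000; V(2,+2) = 0.000000
Backward induction: V(k, j) = exp(-r*dt) * [p_u * V(k+1, j+1) + p_m * V(k+1, j) + p_d * V(k+1, j-1)]
  V(1,-1) = exp(-r*dt) * [p_u*2.870000 + p_m*13.555917 + p_d*19.485948] = 12.872812
  V(1,+0) = exp(-r*dt) * [p_u*0.000000 + p_m*2.870000 + p_d*13.555917] = 4.422173
  V(1,+1) = exp(-r*dt) * [p_u*0.000000 + p_m*0.000000 + p_d*2.870000] = 0.541557
  V(0,+0) = exp(-r*dt) * [p_u*0.541557 + p_m*4.422173 + p_d*12.872812] = 5.375195


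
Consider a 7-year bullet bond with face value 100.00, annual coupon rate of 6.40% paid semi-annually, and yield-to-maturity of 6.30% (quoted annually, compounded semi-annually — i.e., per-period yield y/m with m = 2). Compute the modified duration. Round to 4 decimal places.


Coupon per period c = face * coupon_rate / m = 3.200000
Periods per year m = 2; per-period yield y/m = 0.031500
Number of cashflows N = 14
Cashflows (t years, CF_t, discount factor 1/(1+y/m)^(m*t), PV):
  t = 0.5000: CF_t = 3.200000, DF = 0.969462, PV = 3.102278
  t = 1.0000: CF_t = 3.200000, DF = 0.939856, PV = 3.007541
  t = 1.5000: CF_t = 3.200000, DF = 0.911155, PV = 2.915696
  t = 2.0000: CF_t = 3.200000, DF = 0.883330, PV = 2.826657
  t = 2.5000: CF_t = 3.200000, DF = 0.856355, PV = 2.740336
  t = 3.0000: CF_t = 3.200000, DF = 0.830204, PV = 2.656651
  t = 3.5000: CF_t = 3.200000, DF = 0.804851, PV = 2.575523
  t = 4.0000: CF_t = 3.200000, DF = 0.780272, PV = 2.496871
  t = 4.5000: CF_t = 3.200000, DF = 0.756444, PV = 2.420622
  t = 5.0000: CF_t = 3.200000, DF = 0.733344, PV = 2.346700
  t = 5.5000: CF_t = 3.200000, DF = 0.710949, PV = 2.275037
  t = 6.0000: CF_t = 3.200000, DF = 0.689238, PV = 2.205562
  t = 6.5000: CF_t = 3.200000, DF = 0.668190, PV = 2.138208
  t = 7.0000: CF_t = 103.200000, DF = 0.647785, PV = 66.851391
Price P = sum_t PV_t = 100.559072
First compute Macaulay numerator sum_t t * PV_t:
  t * PV_t at t = 0.5000: 1.551139
  t * PV_t at t = 1.0000: 3.007541
  t * PV_t at t = 1.5000: 4.373544
  t * PV_t at t = 2.0000: 5.653313
  t * PV_t at t = 2.5000: 6.850840
  t * PV_t at t = 3.0000: 7.969954
  t * PV_t at t = 3.5000: 9.014329
  t * PV_t at t = 4.0000: 9.987484
  t * PV_t at t = 4.5000: 10.892797
  t * PV_t at t = 5.0000: 11.733502
  t * PV_t at t = 5.5000: 12.512702
  t * PV_t at t = 6.0000: 13.233370
  t * PV_t at t = 6.5000: 13.898352
  t * PV_t at t = 7.0000: 467.959734
Macaulay duration D = 578.638602 / 100.559072 = 5.754216
Modified duration = D / (1 + y/m) = 5.754216 / (1 + 0.031500) = 5.578493

Answer: Modified duration = 5.5785


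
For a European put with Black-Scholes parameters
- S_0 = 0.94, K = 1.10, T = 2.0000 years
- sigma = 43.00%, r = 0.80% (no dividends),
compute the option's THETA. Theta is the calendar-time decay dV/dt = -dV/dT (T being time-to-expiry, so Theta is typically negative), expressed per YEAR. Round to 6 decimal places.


d1 = 0.0718854891; d2 = -0.5362263427
phi(d1) = 0.3979128391; exp(-qT) = 1.0000000000; exp(-rT) = 0.9841273201
Theta = -S*exp(-qT)*phi(d1)*sigma/(2*sqrt(T)) + r*K*exp(-rT)*N(-d2) - q*S*exp(-qT)*N(-d1)
N(-d1) = 0.4713465191; N(-d2) = 0.7040989352; sqrt(T) = 1.4142135624
Term 1 = -0.9400 * 1.0000000000 * 0.3979128391 * 0.4300 / (2 * 1.4142135624) = -0.0568642438
Term 2 = 0.0080 * 1.1000 * 0.9841273201 * 0.7040989352 = 0.0060977224
Term 3 = 0 (no dividend yield, q = 0)
Theta = -0.0568642438 + (0.0060977224) + (0.0000000000) = -0.050767

Answer: Theta = -0.050767


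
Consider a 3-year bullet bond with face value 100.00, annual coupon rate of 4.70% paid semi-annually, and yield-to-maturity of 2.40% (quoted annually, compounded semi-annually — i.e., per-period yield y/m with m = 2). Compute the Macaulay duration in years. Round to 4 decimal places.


Coupon per period c = face * coupon_rate / m = 2.350000
Periods per year m = 2; per-period yield y/m = 0.012000
Number of cashflows N = 6
Cashflows (t years, CF_t, discount factor 1/(1+y/m)^(m*t), PV):
  t = 0.5000: CF_t = 2.350000, DF = 0.988142, PV = 2.322134
  t = 1.0000: CF_t = 2.350000, DF = 0.976425, PV = 2.294599
  t = 1.5000: CF_t = 2.350000, DF = 0.964847, PV = 2.267391
  t = 2.0000: CF_t = 2.350000, DF = 0.953406, PV = 2.240504
  t = 2.5000: CF_t = 2.350000, DF = 0.942101, PV = 2.213937
  t = 3.0000: CF_t = 102.350000, DF = 0.930930, PV = 95.280663
Price P = sum_t PV_t = 106.619229
Macaulay numerator sum_t t * PV_t:
  t * PV_t at t = 0.5000: 1.161067
  t * PV_t at t = 1.0000: 2.294599
  t * PV_t at t = 1.5000: 3.401086
  t * PV_t at t = 2.0000: 4.481009
  t * PV_t at t = 2.5000: 5.534843
  t * PV_t at t = 3.0000: 285.841990
Macaulay duration D = (sum_t t * PV_t) / P = 302.714594 / 106.619229 = 2.839212

Answer: Macaulay duration = 2.8392 years


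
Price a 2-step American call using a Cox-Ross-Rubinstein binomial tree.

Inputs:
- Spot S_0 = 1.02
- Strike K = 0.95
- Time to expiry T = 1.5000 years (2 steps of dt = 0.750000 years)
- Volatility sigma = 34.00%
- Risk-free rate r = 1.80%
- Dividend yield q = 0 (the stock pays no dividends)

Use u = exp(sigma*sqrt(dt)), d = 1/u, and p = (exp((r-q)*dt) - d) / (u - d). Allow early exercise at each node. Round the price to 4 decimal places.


dt = T/N = 0.750000
u = exp(sigma*sqrt(dt)) = 1.342386; d = 1/u = 0.744942
p = (exp((r-q)*dt) - d) / (u - d) = 0.449665
Discount per step: exp(-r*dt) = 0.986591
Stock lattice S(k, i) with i counting down-moves:
  k=0: S(0,0) = 1.0200
  k=1: S(1,0) = 1.3692; S(1,1) = 0.7598
  k=2: S(2,0) = 1.8380; S(2,1) = 1.0200; S(2,2) = 0.5660
Terminal payoffs V(N, i) = max(S_T - K, 0):
  V(2,0) = 0.888040; V(2,1) = 0.070000; V(2,2) = 0.000000
Backward induction: V(k, i) = exp(-r*dt) * [p * V(k+1, i) + (1-p) * V(k+1, i+1)]; then take max(V_cont, immediate exercise) for American.
  V(1,0) = exp(-r*dt) * [p*0.888040 + (1-p)*0.070000] = 0.431973; exercise = 0.419234; V(1,0) = max -> 0.431973
  V(1,1) = exp(-r*dt) * [p*0.070000 + (1-p)*0.000000] = 0.031054; exercise = 0.000000; V(1,1) = max -> 0.031054
  V(0,0) = exp(-r*dt) * [p*0.431973 + (1-p)*0.031054] = 0.208499; exercise = 0.070000; V(0,0) = max -> 0.208499

Answer: Price = V(0,0) = 0.2085


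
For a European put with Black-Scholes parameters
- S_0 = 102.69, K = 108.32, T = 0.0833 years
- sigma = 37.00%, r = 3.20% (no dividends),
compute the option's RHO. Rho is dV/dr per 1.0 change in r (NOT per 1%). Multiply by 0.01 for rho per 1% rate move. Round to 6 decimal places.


Answer: Rho = -6.311368

Derivation:
d1 = -0.4214649522; d2 = -0.5282533879
phi(d1) = 0.3650376112; exp(-qT) = 1.0000000000; exp(-rT) = 0.9973379496
N(-d2) = 0.7013382606
Rho = -K*T*exp(-rT)*N(-d2) = -108.3200 * 0.0833 * 0.9973379496 * 0.7013382606 = -6.311368


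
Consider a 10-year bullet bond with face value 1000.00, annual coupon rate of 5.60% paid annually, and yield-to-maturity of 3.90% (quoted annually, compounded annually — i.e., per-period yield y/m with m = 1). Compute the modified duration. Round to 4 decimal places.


Coupon per period c = face * coupon_rate / m = 56.000000
Periods per year m = 1; per-period yield y/m = 0.039000
Number of cashflows N = 10
Cashflows (t years, CF_t, discount factor 1/(1+y/m)^(m*t), PV):
  t = 1.0000: CF_t = 56.000000, DF = 0.962464, PV = 53.897979
  t = 2.0000: CF_t = 56.000000, DF = 0.926337, PV = 51.874859
  t = 3.0000: CF_t = 56.000000, DF = 0.891566, PV = 49.927680
  t = 4.0000: CF_t = 56.000000, DF = 0.858100, PV = 48.053590
  t = 5.0000: CF_t = 56.000000, DF = 0.825890, PV = 46.249846
  t = 6.0000: CF_t = 56.000000, DF = 0.794889, PV = 44.513807
  t = 7.0000: CF_t = 56.000000, DF = 0.765052, PV = 42.842933
  t = 8.0000: CF_t = 56.000000, DF = 0.736335, PV = 41.234777
  t = 9.0000: CF_t = 56.000000, DF = 0.708696, PV = 39.686984
  t = 10.0000: CF_t = 1056.000000, DF = 0.682094, PV = 720.291753
Price P = sum_t PV_t = 1138.574208
First compute Macaulay numerator sum_t t * PV_t:
  t * PV_t at t = 1.0000: 53.897979
  t * PV_t at t = 2.0000: 103.749719
  t * PV_t at t = 3.0000: 149.783039
  t * PV_t at t = 4.0000: 192.214359
  t * PV_t at t = 5.0000: 231.249229
  t * PV_t at t = 6.0000: 267.082844
  t * PV_t at t = 7.0000: 299.900531
  t * PV_t at t = 8.0000: 329.878213
  t * PV_t at t = 9.0000: 357.182858
  t * PV_t at t = 10.0000: 7202.917535
Macaulay duration D = 9187.856306 / 1138.574208 = 8.069616
Modified duration = D / (1 + y/m) = 8.069616 / (1 + 0.039000) = 7.766714

Answer: Modified duration = 7.7667


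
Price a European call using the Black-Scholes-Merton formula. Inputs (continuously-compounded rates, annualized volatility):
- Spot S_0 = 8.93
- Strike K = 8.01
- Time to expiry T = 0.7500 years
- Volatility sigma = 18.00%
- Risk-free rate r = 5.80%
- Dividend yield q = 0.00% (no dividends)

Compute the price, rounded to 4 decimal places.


Answer: Price = 1.3731

Derivation:
d1 = (ln(S/K) + (r - q + 0.5*sigma^2) * T) / (sigma * sqrt(T)) = 1.05447018
d2 = d1 - sigma * sqrt(T) = 0.89858561
exp(-rT) = 0.95743255; exp(-qT) = 1.00000000
C = S_0 * exp(-qT) * N(d1) - K * exp(-rT) * N(d2)
N(d1) = 0.85416615; N(d2) = 0.81556329
C = 8.9300 * 1.00000000 * 0.85416615 - 8.0100 * 0.95743255 * 0.81556329 = 1.3731


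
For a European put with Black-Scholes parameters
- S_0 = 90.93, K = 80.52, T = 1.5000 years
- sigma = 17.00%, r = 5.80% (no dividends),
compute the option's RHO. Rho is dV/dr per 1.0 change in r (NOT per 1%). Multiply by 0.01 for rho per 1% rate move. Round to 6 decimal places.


Answer: Rho = -20.445952

Derivation:
d1 = 1.1059176215; d2 = 0.8977109933
phi(d1) = 0.2164349094; exp(-qT) = 1.0000000000; exp(-rT) = 0.9166770956
N(-d2) = 0.1846698235
Rho = -K*T*exp(-rT)*N(-d2) = -80.5200 * 1.5000 * 0.9166770956 * 0.1846698235 = -20.445952


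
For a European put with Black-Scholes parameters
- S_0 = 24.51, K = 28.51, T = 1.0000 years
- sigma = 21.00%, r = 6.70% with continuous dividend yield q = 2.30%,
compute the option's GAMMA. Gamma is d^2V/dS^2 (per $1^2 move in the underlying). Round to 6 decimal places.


d1 = -0.4053509780; d2 = -0.6153509780
phi(d1) = 0.3674774801; exp(-qT) = 0.9772624838; exp(-rT) = 0.9351952013
Gamma = exp(-qT) * phi(d1) / (S * sigma * sqrt(T)) = 0.9772624838 * 0.3674774801 / (24.5100 * 0.2100 * 1.0000000000) = 0.069772

Answer: Gamma = 0.069772


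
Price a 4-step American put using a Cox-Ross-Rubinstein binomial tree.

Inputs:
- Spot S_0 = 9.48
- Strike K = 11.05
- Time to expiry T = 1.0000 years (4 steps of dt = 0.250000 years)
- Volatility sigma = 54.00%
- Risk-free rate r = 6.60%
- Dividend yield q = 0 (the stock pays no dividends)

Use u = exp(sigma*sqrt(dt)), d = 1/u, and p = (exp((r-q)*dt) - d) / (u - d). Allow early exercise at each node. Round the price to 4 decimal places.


Answer: Price = V(0,0) = 2.7808

Derivation:
dt = T/N = 0.250000
u = exp(sigma*sqrt(dt)) = 1.309964; d = 1/u = 0.763379
p = (exp((r-q)*dt) - d) / (u - d) = 0.463345
Discount per step: exp(-r*dt) = 0.983635
Stock lattice S(k, i) with i counting down-moves:
  k=0: S(0,0) = 9.4800
  k=1: S(1,0) = 12.4185; S(1,1) = 7.2368
  k=2: S(2,0) = 16.2677; S(2,1) = 9.4800; S(2,2) = 5.5245
  k=3: S(3,0) = 21.3102; S(3,1) = 12.4185; S(3,2) = 7.2368; S(3,3) = 4.2173
  k=4: S(4,0) = 27.9156; S(4,1) = 16.2677; S(4,2) = 9.4800; S(4,3) = 5.5245; S(4,4) = 3.2194
Terminal payoffs V(N, i) = max(K - S_T, 0):
  V(4,0) = 0.000000; V(4,1) = 0.000000; V(4,2) = 1.570000; V(4,3) = 5.525547; V(4,4) = 7.830634
Backward induction: V(k, i) = exp(-r*dt) * [p * V(k+1, i) + (1-p) * V(k+1, i+1)]; then take max(V_cont, immediate exercise) for American.
  V(3,0) = exp(-r*dt) * [p*0.000000 + (1-p)*0.000000] = 0.000000; exercise = 0.000000; V(3,0) = max -> 0.000000
  V(3,1) = exp(-r*dt) * [p*0.000000 + (1-p)*1.570000] = 0.828760; exercise = 0.000000; V(3,1) = max -> 0.828760
  V(3,2) = exp(-r*dt) * [p*1.570000 + (1-p)*5.525547] = 3.632333; exercise = 3.813162; V(3,2) = max -> 3.813162
  V(3,3) = exp(-r*dt) * [p*5.525547 + (1-p)*7.830634] = 6.651916; exercise = 6.832746; V(3,3) = max -> 6.832746
  V(2,0) = exp(-r*dt) * [p*0.000000 + (1-p)*0.828760] = 0.437480; exercise = 0.000000; V(2,0) = max -> 0.437480
  V(2,1) = exp(-r*dt) * [p*0.828760 + (1-p)*3.813162] = 2.390583; exercise = 1.570000; V(2,1) = max -> 2.390583
  V(2,2) = exp(-r*dt) * [p*3.813162 + (1-p)*6.832746] = 5.344718; exercise = 5.525547; V(2,2) = max -> 5.525547
  V(1,0) = exp(-r*dt) * [p*0.437480 + (1-p)*2.390583] = 1.461311; exercise = 0.000000; V(1,0) = max -> 1.461311
  V(1,1) = exp(-r*dt) * [p*2.390583 + (1-p)*5.525547] = 4.006324; exercise = 3.813162; V(1,1) = max -> 4.006324
  V(0,0) = exp(-r*dt) * [p*1.461311 + (1-p)*4.006324] = 2.780841; exercise = 1.570000; V(0,0) = max -> 2.780841


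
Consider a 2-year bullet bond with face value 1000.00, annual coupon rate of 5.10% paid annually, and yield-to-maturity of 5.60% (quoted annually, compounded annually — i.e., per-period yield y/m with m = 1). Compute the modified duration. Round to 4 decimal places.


Answer: Modified duration = 1.8478

Derivation:
Coupon per period c = face * coupon_rate / m = 51.000000
Periods per year m = 1; per-period yield y/m = 0.056000
Number of cashflows N = 2
Cashflows (t years, CF_t, discount factor 1/(1+y/m)^(m*t), PV):
  t = 1.0000: CF_t = 51.000000, DF = 0.946970, PV = 48.295455
  t = 2.0000: CF_t = 1051.000000, DF = 0.896752, PV = 942.485939
Price P = sum_t PV_t = 990.781393
First compute Macaulay numerator sum_t t * PV_t:
  t * PV_t at t = 1.0000: 48.295455
  t * PV_t at t = 2.0000: 1884.971878
Macaulay duration D = 1933.267332 / 990.781393 = 1.951255
Modified duration = D / (1 + y/m) = 1.951255 / (1 + 0.056000) = 1.847780


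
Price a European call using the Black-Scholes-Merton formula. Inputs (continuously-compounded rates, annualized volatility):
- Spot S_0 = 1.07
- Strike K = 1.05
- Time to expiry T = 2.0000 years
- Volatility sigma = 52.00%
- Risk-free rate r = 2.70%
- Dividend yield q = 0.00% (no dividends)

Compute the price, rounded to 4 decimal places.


d1 = (ln(S/K) + (r - q + 0.5*sigma^2) * T) / (sigma * sqrt(T)) = 0.46678360
d2 = d1 - sigma * sqrt(T) = -0.26860745
exp(-rT) = 0.94743211; exp(-qT) = 1.00000000
C = S_0 * exp(-qT) * N(d1) - K * exp(-rT) * N(d2)
N(d1) = 0.67967265; N(d2) = 0.39411589
C = 1.0700 * 1.00000000 * 0.67967265 - 1.0500 * 0.94743211 * 0.39411589 = 0.3352

Answer: Price = 0.3352


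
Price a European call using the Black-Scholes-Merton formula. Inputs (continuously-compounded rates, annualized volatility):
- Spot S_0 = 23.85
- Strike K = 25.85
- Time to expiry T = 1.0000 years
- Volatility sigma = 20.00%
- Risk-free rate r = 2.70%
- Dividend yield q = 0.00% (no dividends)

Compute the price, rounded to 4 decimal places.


d1 = (ln(S/K) + (r - q + 0.5*sigma^2) * T) / (sigma * sqrt(T)) = -0.16763192
d2 = d1 - sigma * sqrt(T) = -0.36763192
exp(-rT) = 0.97336124; exp(-qT) = 1.00000000
C = S_0 * exp(-qT) * N(d1) - K * exp(-rT) * N(d2)
N(d1) = 0.43343643; N(d2) = 0.35657386
C = 23.8500 * 1.00000000 * 0.43343643 - 25.8500 * 0.97336124 * 0.35657386 = 1.3656

Answer: Price = 1.3656


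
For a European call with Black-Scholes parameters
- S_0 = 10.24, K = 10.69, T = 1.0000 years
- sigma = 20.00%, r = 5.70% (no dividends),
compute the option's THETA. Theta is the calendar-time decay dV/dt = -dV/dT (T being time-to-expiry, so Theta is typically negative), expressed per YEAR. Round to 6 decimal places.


Answer: Theta = -0.683548

Derivation:
d1 = 0.1699644729; d2 = -0.0300355271
phi(d1) = 0.3932213893; exp(-qT) = 1.0000000000; exp(-rT) = 0.9445940694
Theta = -S*exp(-qT)*phi(d1)*sigma/(2*sqrt(T)) - r*K*exp(-rT)*N(d2) + q*S*exp(-qT)*N(d1)
N(d1) = 0.5674809617; N(d2) = 0.4880193597; sqrt(T) = 1.0000000000
Term 1 = -10.2400 * 1.0000000000 * 0.3932213893 * 0.2000 / (2 * 1.0000000000) = -0.4026587026
Term 2 = -0.0570 * 10.6900 * 0.9445940694 * 0.4880193597 = -0.2808890610
Term 3 = 0 (no dividend yield, q = 0)
Theta = -0.4026587026 + (-0.2808890610) + (0.0000000000) = -0.683548


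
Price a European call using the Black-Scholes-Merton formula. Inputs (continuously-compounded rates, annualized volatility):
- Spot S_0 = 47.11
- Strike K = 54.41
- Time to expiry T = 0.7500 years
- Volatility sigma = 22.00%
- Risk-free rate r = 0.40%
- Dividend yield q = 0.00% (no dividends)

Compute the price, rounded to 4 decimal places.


d1 = (ln(S/K) + (r - q + 0.5*sigma^2) * T) / (sigma * sqrt(T)) = -0.64512420
d2 = d1 - sigma * sqrt(T) = -0.83564979
exp(-rT) = 0.99700450; exp(-qT) = 1.00000000
C = S_0 * exp(-qT) * N(d1) - K * exp(-rT) * N(d2)
N(d1) = 0.25942335; N(d2) = 0.20167598
C = 47.1100 * 1.00000000 * 0.25942335 - 54.4100 * 0.99700450 * 0.20167598 = 1.2811

Answer: Price = 1.2811


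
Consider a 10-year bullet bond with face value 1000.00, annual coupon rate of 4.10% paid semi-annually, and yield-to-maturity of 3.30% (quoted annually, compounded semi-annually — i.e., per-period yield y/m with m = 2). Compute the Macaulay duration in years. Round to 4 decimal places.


Coupon per period c = face * coupon_rate / m = 20.500000
Periods per year m = 2; per-period yield y/m = 0.016500
Number of cashflows N = 20
Cashflows (t years, CF_t, discount factor 1/(1+y/m)^(m*t), PV):
  t = 0.5000: CF_t = 20.500000, DF = 0.983768, PV = 20.167241
  t = 1.0000: CF_t = 20.500000, DF = 0.967799, PV = 19.839882
  t = 1.5000: CF_t = 20.500000, DF = 0.952090, PV = 19.517838
  t = 2.0000: CF_t = 20.500000, DF = 0.936635, PV = 19.201021
  t = 2.5000: CF_t = 20.500000, DF = 0.921432, PV = 18.889347
  t = 3.0000: CF_t = 20.500000, DF = 0.906475, PV = 18.582732
  t = 3.5000: CF_t = 20.500000, DF = 0.891761, PV = 18.281094
  t = 4.0000: CF_t = 20.500000, DF = 0.877285, PV = 17.984352
  t = 4.5000: CF_t = 20.500000, DF = 0.863045, PV = 17.692427
  t = 5.0000: CF_t = 20.500000, DF = 0.849036, PV = 17.405241
  t = 5.5000: CF_t = 20.500000, DF = 0.835254, PV = 17.122716
  t = 6.0000: CF_t = 20.500000, DF = 0.821696, PV = 16.844777
  t = 6.5000: CF_t = 20.500000, DF = 0.808359, PV = 16.571350
  t = 7.0000: CF_t = 20.500000, DF = 0.795237, PV = 16.302361
  t = 7.5000: CF_t = 20.500000, DF = 0.782329, PV = 16.037738
  t = 8.0000: CF_t = 20.500000, DF = 0.769630, PV = 15.777411
  t = 8.5000: CF_t = 20.500000, DF = 0.757137, PV = 15.521309
  t = 9.0000: CF_t = 20.500000, DF = 0.744847, PV = 15.269365
  t = 9.5000: CF_t = 20.500000, DF = 0.732757, PV = 15.021510
  t = 10.0000: CF_t = 1020.500000, DF = 0.720862, PV = 735.640023
Price P = sum_t PV_t = 1067.669734
Macaulay numerator sum_t t * PV_t:
  t * PV_t at t = 0.5000: 10.083620
  t * PV_t at t = 1.0000: 19.839882
  t * PV_t at t = 1.5000: 29.276757
  t * PV_t at t = 2.0000: 38.402043
  t * PV_t at t = 2.5000: 47.223368
  t * PV_t at t = 3.0000: 55.748196
  t * PV_t at t = 3.5000: 63.983829
  t * PV_t at t = 4.0000: 71.937409
  t * PV_t at t = 4.5000: 79.615922
  t * PV_t at t = 5.0000: 87.026203
  t * PV_t at t = 5.5000: 94.174937
  t * PV_t at t = 6.0000: 101.068662
  t * PV_t at t = 6.5000: 107.713773
  t * PV_t at t = 7.0000: 114.116525
  t * PV_t at t = 7.5000: 120.283036
  t * PV_t at t = 8.0000: 126.219286
  t * PV_t at t = 8.5000: 131.931128
  t * PV_t at t = 9.0000: 137.424282
  t * PV_t at t = 9.5000: 142.704343
  t * PV_t at t = 10.0000: 7356.400235
Macaulay duration D = (sum_t t * PV_t) / P = 8935.173435 / 1067.669734 = 8.368855

Answer: Macaulay duration = 8.3689 years


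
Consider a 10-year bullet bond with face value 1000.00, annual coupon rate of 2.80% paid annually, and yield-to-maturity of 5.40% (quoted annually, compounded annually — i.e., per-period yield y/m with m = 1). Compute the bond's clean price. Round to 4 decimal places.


Answer: Price = 803.0783

Derivation:
Coupon per period c = face * coupon_rate / m = 28.000000
Periods per year m = 1; per-period yield y/m = 0.054000
Number of cashflows N = 10
Cashflows (t years, CF_t, discount factor 1/(1+y/m)^(m*t), PV):
  t = 1.0000: CF_t = 28.000000, DF = 0.948767, PV = 26.565465
  t = 2.0000: CF_t = 28.000000, DF = 0.900158, PV = 25.204426
  t = 3.0000: CF_t = 28.000000, DF = 0.854040, PV = 23.913118
  t = 4.0000: CF_t = 28.000000, DF = 0.810285, PV = 22.687967
  t = 5.0000: CF_t = 28.000000, DF = 0.768771, PV = 21.525586
  t = 6.0000: CF_t = 28.000000, DF = 0.729384, PV = 20.422757
  t = 7.0000: CF_t = 28.000000, DF = 0.692015, PV = 19.376430
  t = 8.0000: CF_t = 28.000000, DF = 0.656561, PV = 18.383709
  t = 9.0000: CF_t = 28.000000, DF = 0.622923, PV = 17.441849
  t = 10.0000: CF_t = 1028.000000, DF = 0.591009, PV = 607.556968
Price P = sum_t PV_t = 803.078274


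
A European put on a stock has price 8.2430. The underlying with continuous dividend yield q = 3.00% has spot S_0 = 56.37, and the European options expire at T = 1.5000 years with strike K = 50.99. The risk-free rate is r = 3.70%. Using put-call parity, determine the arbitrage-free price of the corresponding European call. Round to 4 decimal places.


Answer: Call price = 13.8954

Derivation:
Put-call parity: C - P = S_0 * exp(-qT) - K * exp(-rT).
S_0 * exp(-qT) = 56.3700 * 0.95599748 = 53.88957805
K * exp(-rT) = 50.9900 * 0.94601202 = 48.23715309
C = P + S*exp(-qT) - K*exp(-rT)
C = 8.2430 + 53.88957805 - 48.23715309 = 13.8954


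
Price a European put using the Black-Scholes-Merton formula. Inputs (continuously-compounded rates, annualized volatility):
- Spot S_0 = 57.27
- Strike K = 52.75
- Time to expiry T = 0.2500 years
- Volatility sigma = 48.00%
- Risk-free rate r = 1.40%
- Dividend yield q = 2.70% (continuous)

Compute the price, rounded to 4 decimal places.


Answer: Price = 3.3465

Derivation:
d1 = (ln(S/K) + (r - q + 0.5*sigma^2) * T) / (sigma * sqrt(T)) = 0.44901314
d2 = d1 - sigma * sqrt(T) = 0.20901314
exp(-rT) = 0.99650612; exp(-qT) = 0.99327273
P = K * exp(-rT) * N(-d2) - S_0 * exp(-qT) * N(-d1)
N(-d1) = 0.32671109; N(-d2) = 0.41721899
P = 52.7500 * 0.99650612 * 0.41721899 - 57.2700 * 0.99327273 * 0.32671109 = 3.3465


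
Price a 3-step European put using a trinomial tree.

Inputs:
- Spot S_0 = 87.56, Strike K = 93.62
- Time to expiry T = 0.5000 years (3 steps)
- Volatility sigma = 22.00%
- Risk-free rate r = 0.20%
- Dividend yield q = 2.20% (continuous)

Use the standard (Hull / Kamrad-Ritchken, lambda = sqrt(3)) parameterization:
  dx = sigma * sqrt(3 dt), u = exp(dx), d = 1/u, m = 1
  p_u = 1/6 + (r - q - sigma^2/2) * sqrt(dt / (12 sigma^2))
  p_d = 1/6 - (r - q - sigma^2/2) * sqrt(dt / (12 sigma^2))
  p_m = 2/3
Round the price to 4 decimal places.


dt = T/N = 0.166667; dx = sigma*sqrt(3*dt) = 0.155563
u = exp(dx) = 1.168316; d = 1/u = 0.855933
p_u = 0.142989, p_m = 0.666667, p_d = 0.190344
Discount per step: exp(-r*dt) = 0.999667
Stock lattice S(k, j) with j the centered position index:
  k=0: S(0,+0) = 87.5600
  k=1: S(1,-1) = 74.9455; S(1,+0) = 87.5600; S(1,+1) = 102.2978
  k=2: S(2,-2) = 64.1483; S(2,-1) = 74.9455; S(2,+0) = 87.5600; S(2,+1) = 102.2978; S(2,+2) = 119.5161
  k=3: S(3,-3) = 54.9066; S(3,-2) = 64.1483; S(3,-1) = 74.9455; S(3,+0) = 87.5600; S(3,+1) = 102.2978; S(3,+2) = 119.5161; S(3,+3) = 139.6326
Terminal payoffs V(N, j) = max(K - S_T, 0):
  V(3,-3) = 38.713387; V(3,-2) = 29.471719; V(3,-1) = 18.674530; V(3,+0) = 6.060000; V(3,+1) = 0.000000; V(3,+2) = 0.000000; V(3,+3) = 0.000000
Backward induction: V(k, j) = exp(-r*dt) * [p_u * V(k+1, j+1) + p_m * V(k+1, j) + p_d * V(k+1, j-1)]
  V(2,-2) = exp(-r*dt) * [p_u*18.674530 + p_m*29.471719 + p_d*38.713387] = 29.677039
  V(2,-1) = exp(-r*dt) * [p_u*6.060000 + p_m*18.674530 + p_d*29.471719] = 18.919660
  V(2,+0) = exp(-r*dt) * [p_u*0.000000 + p_m*6.060000 + p_d*18.674530] = 7.592054
  V(2,+1) = exp(-r*dt) * [p_u*0.000000 + p_m*0.000000 + p_d*6.060000] = 1.153100
  V(2,+2) = exp(-r*dt) * [p_u*0.000000 + p_m*0.000000 + p_d*0.000000] = 0.000000
  V(1,-1) = exp(-r*dt) * [p_u*7.592054 + p_m*18.919660 + p_d*29.677039] = 19.341088
  V(1,+0) = exp(-r*dt) * [p_u*1.153100 + p_m*7.592054 + p_d*18.919660] = 8.824553
  V(1,+1) = exp(-r*dt) * [p_u*0.000000 + p_m*1.153100 + p_d*7.592054] = 2.213098
  V(0,+0) = exp(-r*dt) * [p_u*2.213098 + p_m*8.824553 + p_d*19.341088] = 9.877652

Answer: Price = V(0,0) = 9.8777


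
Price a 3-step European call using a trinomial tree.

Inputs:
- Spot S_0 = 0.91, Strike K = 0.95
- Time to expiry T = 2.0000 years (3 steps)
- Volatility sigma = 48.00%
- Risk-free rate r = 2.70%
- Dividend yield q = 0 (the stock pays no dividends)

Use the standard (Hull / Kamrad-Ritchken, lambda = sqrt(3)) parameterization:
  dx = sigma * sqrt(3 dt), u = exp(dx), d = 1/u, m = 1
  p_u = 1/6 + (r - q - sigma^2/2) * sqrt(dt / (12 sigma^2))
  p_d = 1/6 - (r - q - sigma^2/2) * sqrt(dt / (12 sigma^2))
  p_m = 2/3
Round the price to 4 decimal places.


dt = T/N = 0.666667; dx = sigma*sqrt(3*dt) = 0.678823
u = exp(dx) = 1.971555; d = 1/u = 0.507214
p_u = 0.123356, p_m = 0.666667, p_d = 0.209977
Discount per step: exp(-r*dt) = 0.982161
Stock lattice S(k, j) with j the centered position index:
  k=0: S(0,+0) = 0.9100
  k=1: S(1,-1) = 0.4616; S(1,+0) = 0.9100; S(1,+1) = 1.7941
  k=2: S(2,-2) = 0.2341; S(2,-1) = 0.4616; S(2,+0) = 0.9100; S(2,+1) = 1.7941; S(2,+2) = 3.5372
  k=3: S(3,-3) = 0.1187; S(3,-2) = 0.2341; S(3,-1) = 0.4616; S(3,+0) = 0.9100; S(3,+1) = 1.7941; S(3,+2) = 3.5372; S(3,+3) = 6.9738
Terminal payoffs V(N, j) = max(S_T - K, 0):
  V(3,-3) = 0.000000; V(3,-2) = 0.000000; V(3,-1) = 0.000000; V(3,+0) = 0.000000; V(3,+1) = 0.844115; V(3,+2) = 2.587196; V(3,+3) = 6.023776
Backward induction: V(k, j) = exp(-r*dt) * [p_u * V(k+1, j+1) + p_m * V(k+1, j) + p_d * V(k+1, j-1)]
  V(2,-2) = exp(-r*dt) * [p_u*0.000000 + p_m*0.000000 + p_d*0.000000] = 0.000000
  V(2,-1) = exp(-r*dt) * [p_u*0.000000 + p_m*0.000000 + p_d*0.000000] = 0.000000
  V(2,+0) = exp(-r*dt) * [p_u*0.844115 + p_m*0.000000 + p_d*0.000000] = 0.102269
  V(2,+1) = exp(-r*dt) * [p_u*2.587196 + p_m*0.844115 + p_d*0.000000] = 0.866158
  V(2,+2) = exp(-r*dt) * [p_u*6.023776 + p_m*2.587196 + p_d*0.844115] = 2.597927
  V(1,-1) = exp(-r*dt) * [p_u*0.102269 + p_m*0.000000 + p_d*0.000000] = 0.012391
  V(1,+0) = exp(-r*dt) * [p_u*0.866158 + p_m*0.102269 + p_d*0.000000] = 0.171904
  V(1,+1) = exp(-r*dt) * [p_u*2.597927 + p_m*0.866158 + p_d*0.102269] = 0.902983
  V(0,+0) = exp(-r*dt) * [p_u*0.902983 + p_m*0.171904 + p_d*0.012391] = 0.224515

Answer: Price = V(0,0) = 0.2245


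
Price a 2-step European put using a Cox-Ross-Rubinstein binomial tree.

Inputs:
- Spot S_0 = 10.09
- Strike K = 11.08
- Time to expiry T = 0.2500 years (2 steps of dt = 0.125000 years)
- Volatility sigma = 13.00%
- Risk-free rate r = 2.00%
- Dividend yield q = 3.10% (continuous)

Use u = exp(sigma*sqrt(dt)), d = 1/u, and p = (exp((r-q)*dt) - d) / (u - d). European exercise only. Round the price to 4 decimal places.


dt = T/N = 0.125000
u = exp(sigma*sqrt(dt)) = 1.047035; d = 1/u = 0.955078
p = (exp((r-q)*dt) - d) / (u - d) = 0.473569
Discount per step: exp(-r*dt) = 0.997503
Stock lattice S(k, i) with i counting down-moves:
  k=0: S(0,0) = 10.0900
  k=1: S(1,0) = 10.5646; S(1,1) = 9.6367
  k=2: S(2,0) = 11.0615; S(2,1) = 10.0900; S(2,2) = 9.2038
Terminal payoffs V(N, i) = max(K - S_T, 0):
  V(2,0) = 0.018521; V(2,1) = 0.990000; V(2,2) = 1.876158
Backward induction: V(k, i) = exp(-r*dt) * [p * V(k+1, i) + (1-p) * V(k+1, i+1)].
  V(1,0) = exp(-r*dt) * [p*0.018521 + (1-p)*0.990000] = 0.528614
  V(1,1) = exp(-r*dt) * [p*0.990000 + (1-p)*1.876158] = 1.452865
  V(0,0) = exp(-r*dt) * [p*0.528614 + (1-p)*1.452865] = 1.012634

Answer: Price = V(0,0) = 1.0126


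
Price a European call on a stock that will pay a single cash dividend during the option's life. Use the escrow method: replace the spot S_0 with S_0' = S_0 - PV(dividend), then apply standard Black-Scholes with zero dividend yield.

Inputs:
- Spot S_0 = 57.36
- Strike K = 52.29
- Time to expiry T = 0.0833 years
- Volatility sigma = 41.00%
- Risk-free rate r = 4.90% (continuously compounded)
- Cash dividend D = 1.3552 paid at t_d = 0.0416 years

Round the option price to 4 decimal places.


PV(D) = D * exp(-r * t_d) = 1.3552 * 0.99796368 = 1.35244037
S_0' = S_0 - PV(D) = 57.3600 - 1.35244037 = 56.00755963
d1 = (ln(S_0'/K) + (r + sigma^2/2)*T) / (sigma*sqrt(T)) = 0.67406812
d2 = d1 - sigma*sqrt(T) = 0.55573499
exp(-rT) = 0.99592662
N(d1) = 0.74986600; N(d2) = 0.71080398
C = S_0' * N(d1) - K * exp(-rT) * N(d2) = 56.00755963 * 0.74986600 - 52.2900 * 0.99592662 * 0.71080398 = 4.9816

Answer: Price = 4.9816


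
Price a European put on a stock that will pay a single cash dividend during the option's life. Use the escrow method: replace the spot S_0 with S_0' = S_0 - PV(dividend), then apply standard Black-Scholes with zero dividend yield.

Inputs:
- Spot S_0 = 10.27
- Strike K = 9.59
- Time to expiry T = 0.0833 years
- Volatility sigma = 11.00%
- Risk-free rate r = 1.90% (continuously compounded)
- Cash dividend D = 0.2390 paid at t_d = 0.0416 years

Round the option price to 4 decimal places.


PV(D) = D * exp(-r * t_d) = 0.2390 * 0.99920991 = 0.23881117
S_0' = S_0 - PV(D) = 10.2700 - 0.23881117 = 10.03118883
d1 = (ln(S_0'/K) + (r + sigma^2/2)*T) / (sigma*sqrt(T)) = 1.48245644
d2 = d1 - sigma*sqrt(T) = 1.45070853
exp(-rT) = 0.99841855
N(-d1) = 0.06910944; N(-d2) = 0.07343052
P = K * exp(-rT) * N(-d2) - S_0' * N(-d1) = 9.5900 * 0.99841855 * 0.07343052 - 10.03118883 * 0.06910944 = 0.0098

Answer: Price = 0.0098


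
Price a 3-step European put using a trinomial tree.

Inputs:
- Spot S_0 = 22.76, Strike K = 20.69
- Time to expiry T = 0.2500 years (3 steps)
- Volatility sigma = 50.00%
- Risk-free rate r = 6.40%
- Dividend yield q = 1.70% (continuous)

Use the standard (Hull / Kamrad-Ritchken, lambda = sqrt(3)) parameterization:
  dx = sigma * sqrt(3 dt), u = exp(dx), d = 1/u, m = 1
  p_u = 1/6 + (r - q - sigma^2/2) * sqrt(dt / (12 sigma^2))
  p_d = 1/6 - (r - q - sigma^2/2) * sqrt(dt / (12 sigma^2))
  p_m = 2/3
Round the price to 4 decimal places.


dt = T/N = 0.083333; dx = sigma*sqrt(3*dt) = 0.250000
u = exp(dx) = 1.284025; d = 1/u = 0.778801
p_u = 0.153667, p_m = 0.666667, p_d = 0.179667
Discount per step: exp(-r*dt) = 0.994681
Stock lattice S(k, j) with j the centered position index:
  k=0: S(0,+0) = 22.7600
  k=1: S(1,-1) = 17.7255; S(1,+0) = 22.7600; S(1,+1) = 29.2244
  k=2: S(2,-2) = 13.8046; S(2,-1) = 17.7255; S(2,+0) = 22.7600; S(2,+1) = 29.2244; S(2,+2) = 37.5249
  k=3: S(3,-3) = 10.7511; S(3,-2) = 13.8046; S(3,-1) = 17.7255; S(3,+0) = 22.7600; S(3,+1) = 29.2244; S(3,+2) = 37.5249; S(3,+3) = 48.1829
Terminal payoffs V(N, j) = max(K - S_T, 0):
  V(3,-3) = 9.938937; V(3,-2) = 6.885362; V(3,-1) = 2.964494; V(3,+0) = 0.000000; V(3,+1) = 0.000000; V(3,+2) = 0.000000; V(3,+3) = 0.000000
Backward induction: V(k, j) = exp(-r*dt) * [p_u * V(k+1, j+1) + p_m * V(k+1, j) + p_d * V(k+1, j-1)]
  V(2,-2) = exp(-r*dt) * [p_u*2.964494 + p_m*6.885362 + p_d*9.938937] = 6.795144
  V(2,-1) = exp(-r*dt) * [p_u*0.000000 + p_m*2.964494 + p_d*6.885362] = 3.196307
  V(2,+0) = exp(-r*dt) * [p_u*0.000000 + p_m*0.000000 + p_d*2.964494] = 0.529788
  V(2,+1) = exp(-r*dt) * [p_u*0.000000 + p_m*0.000000 + p_d*0.000000] = 0.000000
  V(2,+2) = exp(-r*dt) * [p_u*0.000000 + p_m*0.000000 + p_d*0.000000] = 0.000000
  V(1,-1) = exp(-r*dt) * [p_u*0.529788 + p_m*3.196307 + p_d*6.795144] = 3.414881
  V(1,+0) = exp(-r*dt) * [p_u*0.000000 + p_m*0.529788 + p_d*3.196307] = 0.922528
  V(1,+1) = exp(-r*dt) * [p_u*0.000000 + p_m*0.000000 + p_d*0.529788] = 0.094679
  V(0,+0) = exp(-r*dt) * [p_u*0.094679 + p_m*0.922528 + p_d*3.414881] = 1.236496

Answer: Price = V(0,0) = 1.2365


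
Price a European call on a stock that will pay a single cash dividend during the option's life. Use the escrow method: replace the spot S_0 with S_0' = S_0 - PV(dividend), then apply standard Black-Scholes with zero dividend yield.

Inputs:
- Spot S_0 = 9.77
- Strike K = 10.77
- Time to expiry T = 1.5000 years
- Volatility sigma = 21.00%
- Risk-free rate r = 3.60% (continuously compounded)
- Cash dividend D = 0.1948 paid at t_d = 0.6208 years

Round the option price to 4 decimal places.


PV(D) = D * exp(-r * t_d) = 0.1948 * 0.97789908 = 0.19049474
S_0' = S_0 - PV(D) = 9.7700 - 0.19049474 = 9.57950526
d1 = (ln(S_0'/K) + (r + sigma^2/2)*T) / (sigma*sqrt(T)) = -0.11688943
d2 = d1 - sigma*sqrt(T) = -0.37408585
exp(-rT) = 0.94743211
N(d1) = 0.45347384; N(d2) = 0.35417022
C = S_0' * N(d1) - K * exp(-rT) * N(d2) = 9.57950526 * 0.45347384 - 10.7700 * 0.94743211 * 0.35417022 = 0.7302

Answer: Price = 0.7302


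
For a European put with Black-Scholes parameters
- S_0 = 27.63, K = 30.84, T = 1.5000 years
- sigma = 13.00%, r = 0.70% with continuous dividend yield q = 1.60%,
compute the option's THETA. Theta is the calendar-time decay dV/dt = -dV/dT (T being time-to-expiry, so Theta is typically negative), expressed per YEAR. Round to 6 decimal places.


d1 = -0.6955006420; d2 = -0.8547174753
phi(d1) = 0.3132357727; exp(-qT) = 0.9762857098; exp(-rT) = 0.9895549326
Theta = -S*exp(-qT)*phi(d1)*sigma/(2*sqrt(T)) + r*K*exp(-rT)*N(-d2) - q*S*exp(-qT)*N(-d1)
N(-d1) = 0.7566291955; N(-d2) = 0.8036462131; sqrt(T) = 1.2247448714
Term 1 = -27.6300 * 0.9762857098 * 0.3132357727 * 0.1300 / (2 * 1.2247448714) = -0.4484323124
Term 2 = 0.0070 * 30.8400 * 0.9895549326 * 0.8036462131 = 0.1716790178
Term 3 = -0.0160 * 27.6300 * 0.9762857098 * 0.7566291955 = -0.3265584268
Theta = -0.4484323124 + (0.1716790178) + (-0.3265584268) = -0.603312

Answer: Theta = -0.603312


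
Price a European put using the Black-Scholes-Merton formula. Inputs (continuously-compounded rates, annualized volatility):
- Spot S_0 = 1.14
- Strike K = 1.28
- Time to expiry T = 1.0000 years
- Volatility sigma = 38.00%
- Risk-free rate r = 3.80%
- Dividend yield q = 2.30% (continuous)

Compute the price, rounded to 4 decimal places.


Answer: Price = 0.2420

Derivation:
d1 = (ln(S/K) + (r - q + 0.5*sigma^2) * T) / (sigma * sqrt(T)) = -0.07534688
d2 = d1 - sigma * sqrt(T) = -0.45534688
exp(-rT) = 0.96271294; exp(-qT) = 0.97726248
P = K * exp(-rT) * N(-d2) - S_0 * exp(-qT) * N(-d1)
N(-d1) = 0.53003064; N(-d2) = 0.67557015
P = 1.2800 * 0.96271294 * 0.67557015 - 1.1400 * 0.97726248 * 0.53003064 = 0.2420


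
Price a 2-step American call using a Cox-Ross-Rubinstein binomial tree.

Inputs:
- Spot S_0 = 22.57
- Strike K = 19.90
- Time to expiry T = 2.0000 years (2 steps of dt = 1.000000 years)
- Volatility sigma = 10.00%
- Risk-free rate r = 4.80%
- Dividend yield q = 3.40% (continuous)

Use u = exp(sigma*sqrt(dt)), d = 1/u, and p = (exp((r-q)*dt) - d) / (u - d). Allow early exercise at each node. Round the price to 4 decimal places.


Answer: Price = V(0,0) = 3.2747

Derivation:
dt = T/N = 1.000000
u = exp(sigma*sqrt(dt)) = 1.105171; d = 1/u = 0.904837
p = (exp((r-q)*dt) - d) / (u - d) = 0.545396
Discount per step: exp(-r*dt) = 0.953134
Stock lattice S(k, i) with i counting down-moves:
  k=0: S(0,0) = 22.5700
  k=1: S(1,0) = 24.9437; S(1,1) = 20.4222
  k=2: S(2,0) = 27.5671; S(2,1) = 22.5700; S(2,2) = 18.4788
Terminal payoffs V(N, i) = max(S_T - K, 0):
  V(2,0) = 7.667060; V(2,1) = 2.670000; V(2,2) = 0.000000
Backward induction: V(k, i) = exp(-r*dt) * [p * V(k+1, i) + (1-p) * V(k+1, i+1)]; then take max(V_cont, immediate exercise) for American.
  V(1,0) = exp(-r*dt) * [p*7.667060 + (1-p)*2.670000] = 5.142515; exercise = 5.043708; V(1,0) = max -> 5.142515
  V(1,1) = exp(-r*dt) * [p*2.670000 + (1-p)*0.000000] = 1.387960; exercise = 0.522181; V(1,1) = max -> 1.387960
  V(0,0) = exp(-r*dt) * [p*5.142515 + (1-p)*1.387960] = 3.274661; exercise = 2.670000; V(0,0) = max -> 3.274661


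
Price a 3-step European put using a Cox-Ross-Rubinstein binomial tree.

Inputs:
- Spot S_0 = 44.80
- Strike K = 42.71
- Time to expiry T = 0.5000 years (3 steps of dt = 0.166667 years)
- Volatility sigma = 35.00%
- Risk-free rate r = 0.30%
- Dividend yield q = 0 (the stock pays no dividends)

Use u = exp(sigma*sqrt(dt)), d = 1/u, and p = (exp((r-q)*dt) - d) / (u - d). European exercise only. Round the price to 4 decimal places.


Answer: Price = V(0,0) = 3.5982

Derivation:
dt = T/N = 0.166667
u = exp(sigma*sqrt(dt)) = 1.153599; d = 1/u = 0.866852
p = (exp((r-q)*dt) - d) / (u - d) = 0.466083
Discount per step: exp(-r*dt) = 0.999500
Stock lattice S(k, i) with i counting down-moves:
  k=0: S(0,0) = 44.8000
  k=1: S(1,0) = 51.6812; S(1,1) = 38.8350
  k=2: S(2,0) = 59.6195; S(2,1) = 44.8000; S(2,2) = 33.6642
  k=3: S(3,0) = 68.7770; S(3,1) = 51.6812; S(3,2) = 38.8350; S(3,3) = 29.1819
Terminal payoffs V(N, i) = max(K - S_T, 0):
  V(3,0) = 0.000000; V(3,1) = 0.000000; V(3,2) = 3.875026; V(3,3) = 13.528136
Backward induction: V(k, i) = exp(-r*dt) * [p * V(k+1, i) + (1-p) * V(k+1, i+1)].
  V(2,0) = exp(-r*dt) * [p*0.000000 + (1-p)*0.000000] = 0.000000
  V(2,1) = exp(-r*dt) * [p*0.000000 + (1-p)*3.875026] = 2.067908
  V(2,2) = exp(-r*dt) * [p*3.875026 + (1-p)*13.528136] = 9.024471
  V(1,0) = exp(-r*dt) * [p*0.000000 + (1-p)*2.067908] = 1.103539
  V(1,1) = exp(-r*dt) * [p*2.067908 + (1-p)*9.024471] = 5.779245
  V(0,0) = exp(-r*dt) * [p*1.103539 + (1-p)*5.779245] = 3.598178


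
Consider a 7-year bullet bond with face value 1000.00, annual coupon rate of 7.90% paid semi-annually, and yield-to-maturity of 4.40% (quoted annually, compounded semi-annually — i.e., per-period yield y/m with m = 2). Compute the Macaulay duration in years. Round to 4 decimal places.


Coupon per period c = face * coupon_rate / m = 39.500000
Periods per year m = 2; per-period yield y/m = 0.022000
Number of cashflows N = 14
Cashflows (t years, CF_t, discount factor 1/(1+y/m)^(m*t), PV):
  t = 0.5000: CF_t = 39.500000, DF = 0.978474, PV = 38.649706
  t = 1.0000: CF_t = 39.500000, DF = 0.957411, PV = 37.817717
  t = 1.5000: CF_t = 39.500000, DF = 0.936801, PV = 37.003637
  t = 2.0000: CF_t = 39.500000, DF = 0.916635, PV = 36.207081
  t = 2.5000: CF_t = 39.500000, DF = 0.896903, PV = 35.427672
  t = 3.0000: CF_t = 39.500000, DF = 0.877596, PV = 34.665041
  t = 3.5000: CF_t = 39.500000, DF = 0.858704, PV = 33.918827
  t = 4.0000: CF_t = 39.500000, DF = 0.840220, PV = 33.188676
  t = 4.5000: CF_t = 39.500000, DF = 0.822133, PV = 32.474243
  t = 5.0000: CF_t = 39.500000, DF = 0.804435, PV = 31.775189
  t = 5.5000: CF_t = 39.500000, DF = 0.787119, PV = 31.091183
  t = 6.0000: CF_t = 39.500000, DF = 0.770175, PV = 30.421901
  t = 6.5000: CF_t = 39.500000, DF = 0.753596, PV = 29.767026
  t = 7.0000: CF_t = 1039.500000, DF = 0.737373, PV = 766.499635
Price P = sum_t PV_t = 1208.907534
Macaulay numerator sum_t t * PV_t:
  t * PV_t at t = 0.5000: 19.324853
  t * PV_t at t = 1.0000: 37.817717
  t * PV_t at t = 1.5000: 55.505455
  t * PV_t at t = 2.0000: 72.414162
  t * PV_t at t = 2.5000: 88.569180
  t * PV_t at t = 3.0000: 103.995124
  t * PV_t at t = 3.5000: 118.715895
  t * PV_t at t = 4.0000: 132.754705
  t * PV_t at t = 4.5000: 146.134093
  t * PV_t at t = 5.0000: 158.875943
  t * PV_t at t = 5.5000: 171.001504
  t * PV_t at t = 6.0000: 182.531405
  t * PV_t at t = 6.5000: 193.485671
  t * PV_t at t = 7.0000: 5365.497446
Macaulay duration D = (sum_t t * PV_t) / P = 6846.623152 / 1208.907534 = 5.663480

Answer: Macaulay duration = 5.6635 years
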